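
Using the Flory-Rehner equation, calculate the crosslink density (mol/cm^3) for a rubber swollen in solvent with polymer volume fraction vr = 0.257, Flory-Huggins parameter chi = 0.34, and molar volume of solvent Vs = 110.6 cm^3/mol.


ln(1 - vr) = ln(1 - 0.257) = -0.2971
Numerator = -((-0.2971) + 0.257 + 0.34 * 0.257^2) = 0.0176
Denominator = 110.6 * (0.257^(1/3) - 0.257/2) = 56.1058
nu = 0.0176 / 56.1058 = 3.1374e-04 mol/cm^3

3.1374e-04 mol/cm^3


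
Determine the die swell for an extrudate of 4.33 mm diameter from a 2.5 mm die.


Die swell ratio = D_extrudate / D_die
= 4.33 / 2.5
= 1.732

Die swell = 1.732


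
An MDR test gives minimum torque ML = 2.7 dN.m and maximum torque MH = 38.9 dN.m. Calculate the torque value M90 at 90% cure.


M90 = ML + 0.9 * (MH - ML)
M90 = 2.7 + 0.9 * (38.9 - 2.7)
M90 = 2.7 + 0.9 * 36.2
M90 = 35.28 dN.m

35.28 dN.m


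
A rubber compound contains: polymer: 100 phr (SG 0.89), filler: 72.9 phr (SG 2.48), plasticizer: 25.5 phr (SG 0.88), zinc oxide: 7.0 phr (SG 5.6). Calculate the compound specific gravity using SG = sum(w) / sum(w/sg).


Sum of weights = 205.4
Volume contributions:
  polymer: 100/0.89 = 112.3596
  filler: 72.9/2.48 = 29.3952
  plasticizer: 25.5/0.88 = 28.9773
  zinc oxide: 7.0/5.6 = 1.2500
Sum of volumes = 171.9820
SG = 205.4 / 171.9820 = 1.194

SG = 1.194


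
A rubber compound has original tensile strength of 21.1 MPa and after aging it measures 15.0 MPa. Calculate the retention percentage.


Retention = aged / original * 100
= 15.0 / 21.1 * 100
= 71.1%

71.1%


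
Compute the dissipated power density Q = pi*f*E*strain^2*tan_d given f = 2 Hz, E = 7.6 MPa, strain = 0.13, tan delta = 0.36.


Q = pi * f * E * strain^2 * tan_d
= pi * 2 * 7.6 * 0.13^2 * 0.36
= pi * 2 * 7.6 * 0.0169 * 0.36
= 0.2905

Q = 0.2905


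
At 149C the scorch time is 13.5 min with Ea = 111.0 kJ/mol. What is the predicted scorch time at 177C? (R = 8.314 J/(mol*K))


Convert temperatures: T1 = 149 + 273.15 = 422.15 K, T2 = 177 + 273.15 = 450.15 K
ts2_new = 13.5 * exp(111000 / 8.314 * (1/450.15 - 1/422.15))
1/T2 - 1/T1 = -1.4734e-04
ts2_new = 1.89 min

1.89 min


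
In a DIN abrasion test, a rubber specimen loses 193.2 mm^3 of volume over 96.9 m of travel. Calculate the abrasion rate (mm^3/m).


Rate = volume_loss / distance
= 193.2 / 96.9
= 1.994 mm^3/m

1.994 mm^3/m


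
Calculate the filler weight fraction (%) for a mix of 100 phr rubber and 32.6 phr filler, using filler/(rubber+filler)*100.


Filler % = filler / (rubber + filler) * 100
= 32.6 / (100 + 32.6) * 100
= 32.6 / 132.6 * 100
= 24.59%

24.59%


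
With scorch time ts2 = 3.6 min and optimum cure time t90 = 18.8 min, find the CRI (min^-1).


CRI = 100 / (t90 - ts2)
= 100 / (18.8 - 3.6)
= 100 / 15.2
= 6.58 min^-1

6.58 min^-1


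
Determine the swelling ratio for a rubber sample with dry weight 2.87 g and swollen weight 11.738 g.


Q = W_swollen / W_dry
Q = 11.738 / 2.87
Q = 4.09

Q = 4.09


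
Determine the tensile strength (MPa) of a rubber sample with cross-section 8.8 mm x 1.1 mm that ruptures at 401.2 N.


Area = width * thickness = 8.8 * 1.1 = 9.68 mm^2
TS = force / area = 401.2 / 9.68 = 41.45 MPa

41.45 MPa


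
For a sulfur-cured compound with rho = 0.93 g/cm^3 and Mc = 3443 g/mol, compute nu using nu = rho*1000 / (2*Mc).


nu = rho * 1000 / (2 * Mc)
nu = 0.93 * 1000 / (2 * 3443)
nu = 930.0 / 6886
nu = 0.1351 mol/L

0.1351 mol/L


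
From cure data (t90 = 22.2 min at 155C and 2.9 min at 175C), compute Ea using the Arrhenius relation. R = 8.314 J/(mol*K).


T1 = 428.15 K, T2 = 448.15 K
1/T1 - 1/T2 = 1.0423e-04
ln(t1/t2) = ln(22.2/2.9) = 2.0354
Ea = 8.314 * 2.0354 / 1.0423e-04 = 162347.3513 J/mol
Ea = 162.35 kJ/mol

162.35 kJ/mol


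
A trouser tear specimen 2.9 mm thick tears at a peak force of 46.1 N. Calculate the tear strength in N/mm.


Tear strength = force / thickness
= 46.1 / 2.9
= 15.9 N/mm

15.9 N/mm


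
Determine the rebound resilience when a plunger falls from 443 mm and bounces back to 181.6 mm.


Resilience = h_rebound / h_drop * 100
= 181.6 / 443 * 100
= 41.0%

41.0%


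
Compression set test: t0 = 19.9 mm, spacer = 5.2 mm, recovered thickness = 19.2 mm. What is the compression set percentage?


CS = (t0 - recovered) / (t0 - ts) * 100
= (19.9 - 19.2) / (19.9 - 5.2) * 100
= 0.7 / 14.7 * 100
= 4.8%

4.8%


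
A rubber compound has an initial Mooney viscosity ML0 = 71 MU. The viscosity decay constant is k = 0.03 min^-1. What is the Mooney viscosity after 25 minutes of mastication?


ML = ML0 * exp(-k * t)
ML = 71 * exp(-0.03 * 25)
ML = 71 * 0.4724
ML = 33.54 MU

33.54 MU


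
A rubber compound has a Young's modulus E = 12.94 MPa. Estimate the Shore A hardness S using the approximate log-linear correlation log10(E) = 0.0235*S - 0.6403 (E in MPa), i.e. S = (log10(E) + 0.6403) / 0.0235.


log10(E) = 0.0235*S - 0.6403  =>  S = (log10(E) + 0.6403) / 0.0235
log10(12.94) = 1.111934
S = (1.111934 + 0.6403) / 0.0235 = 1.752234 / 0.0235
S = 74.6

Shore A = 74.6


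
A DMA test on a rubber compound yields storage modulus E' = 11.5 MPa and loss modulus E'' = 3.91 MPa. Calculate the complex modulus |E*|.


|E*| = sqrt(E'^2 + E''^2)
= sqrt(11.5^2 + 3.91^2)
= sqrt(132.2500 + 15.2881)
= 12.147 MPa

12.147 MPa


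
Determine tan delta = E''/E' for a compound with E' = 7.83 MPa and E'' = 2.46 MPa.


tan delta = E'' / E'
= 2.46 / 7.83
= 0.3142

tan delta = 0.3142


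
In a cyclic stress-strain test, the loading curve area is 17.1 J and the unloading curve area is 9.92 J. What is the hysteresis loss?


Hysteresis loss = loading - unloading
= 17.1 - 9.92
= 7.18 J

7.18 J


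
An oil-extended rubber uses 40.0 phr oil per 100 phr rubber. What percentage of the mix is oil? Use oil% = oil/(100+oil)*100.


Oil % = oil / (100 + oil) * 100
= 40.0 / (100 + 40.0) * 100
= 40.0 / 140.0 * 100
= 28.57%

28.57%


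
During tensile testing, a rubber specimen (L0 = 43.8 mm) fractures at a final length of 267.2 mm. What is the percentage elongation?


Elongation = (Lf - L0) / L0 * 100
= (267.2 - 43.8) / 43.8 * 100
= 223.4 / 43.8 * 100
= 510.0%

510.0%


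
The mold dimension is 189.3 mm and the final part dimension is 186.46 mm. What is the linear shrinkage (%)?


Shrinkage = (mold - part) / mold * 100
= (189.3 - 186.46) / 189.3 * 100
= 2.84 / 189.3 * 100
= 1.5%

1.5%


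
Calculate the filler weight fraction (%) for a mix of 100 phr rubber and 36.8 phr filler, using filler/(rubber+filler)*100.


Filler % = filler / (rubber + filler) * 100
= 36.8 / (100 + 36.8) * 100
= 36.8 / 136.8 * 100
= 26.9%

26.9%


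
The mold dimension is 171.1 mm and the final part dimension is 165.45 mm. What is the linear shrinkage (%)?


Shrinkage = (mold - part) / mold * 100
= (171.1 - 165.45) / 171.1 * 100
= 5.65 / 171.1 * 100
= 3.3%

3.3%


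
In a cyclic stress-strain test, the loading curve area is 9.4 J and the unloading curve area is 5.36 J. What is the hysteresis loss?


Hysteresis loss = loading - unloading
= 9.4 - 5.36
= 4.04 J

4.04 J


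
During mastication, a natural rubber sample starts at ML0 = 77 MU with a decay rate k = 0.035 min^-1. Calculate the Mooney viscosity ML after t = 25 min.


ML = ML0 * exp(-k * t)
ML = 77 * exp(-0.035 * 25)
ML = 77 * 0.4169
ML = 32.1 MU

32.1 MU


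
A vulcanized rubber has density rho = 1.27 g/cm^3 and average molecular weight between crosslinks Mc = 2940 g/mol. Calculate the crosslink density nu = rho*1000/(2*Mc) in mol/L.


nu = rho * 1000 / (2 * Mc)
nu = 1.27 * 1000 / (2 * 2940)
nu = 1270.0 / 5880
nu = 0.2160 mol/L

0.2160 mol/L


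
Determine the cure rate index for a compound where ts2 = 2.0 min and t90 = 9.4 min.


CRI = 100 / (t90 - ts2)
= 100 / (9.4 - 2.0)
= 100 / 7.4
= 13.51 min^-1

13.51 min^-1


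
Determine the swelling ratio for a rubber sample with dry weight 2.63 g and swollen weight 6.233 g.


Q = W_swollen / W_dry
Q = 6.233 / 2.63
Q = 2.37

Q = 2.37


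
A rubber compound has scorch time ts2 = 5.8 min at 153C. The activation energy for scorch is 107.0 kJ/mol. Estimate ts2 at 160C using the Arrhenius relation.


Convert temperatures: T1 = 153 + 273.15 = 426.15 K, T2 = 160 + 273.15 = 433.15 K
ts2_new = 5.8 * exp(107000 / 8.314 * (1/433.15 - 1/426.15))
1/T2 - 1/T1 = -3.7923e-05
ts2_new = 3.56 min

3.56 min


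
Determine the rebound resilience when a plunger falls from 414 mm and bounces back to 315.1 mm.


Resilience = h_rebound / h_drop * 100
= 315.1 / 414 * 100
= 76.1%

76.1%


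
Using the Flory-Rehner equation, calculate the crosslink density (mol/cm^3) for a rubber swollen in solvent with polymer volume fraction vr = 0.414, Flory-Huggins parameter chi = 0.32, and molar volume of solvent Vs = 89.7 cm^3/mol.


ln(1 - vr) = ln(1 - 0.414) = -0.5344
Numerator = -((-0.5344) + 0.414 + 0.32 * 0.414^2) = 0.0656
Denominator = 89.7 * (0.414^(1/3) - 0.414/2) = 48.2859
nu = 0.0656 / 48.2859 = 0.0014 mol/cm^3

0.0014 mol/cm^3


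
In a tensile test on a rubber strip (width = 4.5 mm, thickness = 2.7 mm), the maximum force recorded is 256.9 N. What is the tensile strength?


Area = width * thickness = 4.5 * 2.7 = 12.15 mm^2
TS = force / area = 256.9 / 12.15 = 21.14 MPa

21.14 MPa


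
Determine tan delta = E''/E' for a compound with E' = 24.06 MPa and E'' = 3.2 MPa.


tan delta = E'' / E'
= 3.2 / 24.06
= 0.133

tan delta = 0.133


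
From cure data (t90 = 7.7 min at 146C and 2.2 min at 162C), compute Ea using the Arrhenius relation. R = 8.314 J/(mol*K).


T1 = 419.15 K, T2 = 435.15 K
1/T1 - 1/T2 = 8.7723e-05
ln(t1/t2) = ln(7.7/2.2) = 1.2528
Ea = 8.314 * 1.2528 / 8.7723e-05 = 118731.8960 J/mol
Ea = 118.73 kJ/mol

118.73 kJ/mol


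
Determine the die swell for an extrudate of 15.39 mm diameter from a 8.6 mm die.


Die swell ratio = D_extrudate / D_die
= 15.39 / 8.6
= 1.79

Die swell = 1.79


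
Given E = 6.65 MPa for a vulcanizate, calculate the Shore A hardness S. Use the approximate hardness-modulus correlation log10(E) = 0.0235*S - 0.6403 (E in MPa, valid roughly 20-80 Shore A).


log10(E) = 0.0235*S - 0.6403  =>  S = (log10(E) + 0.6403) / 0.0235
log10(6.65) = 0.822822
S = (0.822822 + 0.6403) / 0.0235 = 1.463122 / 0.0235
S = 62.3

Shore A = 62.3


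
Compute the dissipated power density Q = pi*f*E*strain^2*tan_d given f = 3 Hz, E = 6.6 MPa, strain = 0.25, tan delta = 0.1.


Q = pi * f * E * strain^2 * tan_d
= pi * 3 * 6.6 * 0.25^2 * 0.1
= pi * 3 * 6.6 * 0.0625 * 0.1
= 0.3888

Q = 0.3888


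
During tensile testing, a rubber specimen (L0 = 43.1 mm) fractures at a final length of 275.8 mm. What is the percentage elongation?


Elongation = (Lf - L0) / L0 * 100
= (275.8 - 43.1) / 43.1 * 100
= 232.7 / 43.1 * 100
= 539.9%

539.9%


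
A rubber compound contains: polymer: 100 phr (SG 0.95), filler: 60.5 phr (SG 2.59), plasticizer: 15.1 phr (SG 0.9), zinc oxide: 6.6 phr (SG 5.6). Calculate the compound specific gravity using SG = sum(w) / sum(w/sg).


Sum of weights = 182.2
Volume contributions:
  polymer: 100/0.95 = 105.2632
  filler: 60.5/2.59 = 23.3591
  plasticizer: 15.1/0.9 = 16.7778
  zinc oxide: 6.6/5.6 = 1.1786
Sum of volumes = 146.5786
SG = 182.2 / 146.5786 = 1.243

SG = 1.243


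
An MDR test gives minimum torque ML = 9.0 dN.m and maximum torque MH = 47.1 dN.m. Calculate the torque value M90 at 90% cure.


M90 = ML + 0.9 * (MH - ML)
M90 = 9.0 + 0.9 * (47.1 - 9.0)
M90 = 9.0 + 0.9 * 38.1
M90 = 43.29 dN.m

43.29 dN.m


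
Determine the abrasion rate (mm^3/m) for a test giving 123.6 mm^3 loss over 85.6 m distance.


Rate = volume_loss / distance
= 123.6 / 85.6
= 1.444 mm^3/m

1.444 mm^3/m


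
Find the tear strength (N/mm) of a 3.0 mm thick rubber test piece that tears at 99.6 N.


Tear strength = force / thickness
= 99.6 / 3.0
= 33.2 N/mm

33.2 N/mm


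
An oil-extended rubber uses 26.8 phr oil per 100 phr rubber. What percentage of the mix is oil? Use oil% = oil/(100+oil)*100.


Oil % = oil / (100 + oil) * 100
= 26.8 / (100 + 26.8) * 100
= 26.8 / 126.8 * 100
= 21.14%

21.14%


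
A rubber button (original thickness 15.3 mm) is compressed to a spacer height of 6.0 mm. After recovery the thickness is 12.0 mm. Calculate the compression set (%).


CS = (t0 - recovered) / (t0 - ts) * 100
= (15.3 - 12.0) / (15.3 - 6.0) * 100
= 3.3 / 9.3 * 100
= 35.5%

35.5%


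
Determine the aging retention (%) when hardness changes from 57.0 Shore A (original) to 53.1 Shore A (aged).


Retention = aged / original * 100
= 53.1 / 57.0 * 100
= 93.2%

93.2%


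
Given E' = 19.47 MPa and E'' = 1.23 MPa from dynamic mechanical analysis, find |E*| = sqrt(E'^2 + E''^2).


|E*| = sqrt(E'^2 + E''^2)
= sqrt(19.47^2 + 1.23^2)
= sqrt(379.0809 + 1.5129)
= 19.509 MPa

19.509 MPa


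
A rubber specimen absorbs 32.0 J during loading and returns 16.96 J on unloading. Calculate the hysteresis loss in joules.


Hysteresis loss = loading - unloading
= 32.0 - 16.96
= 15.04 J

15.04 J


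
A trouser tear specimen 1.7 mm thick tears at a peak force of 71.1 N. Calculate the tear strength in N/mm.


Tear strength = force / thickness
= 71.1 / 1.7
= 41.82 N/mm

41.82 N/mm


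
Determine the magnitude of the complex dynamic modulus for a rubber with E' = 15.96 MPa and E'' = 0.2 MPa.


|E*| = sqrt(E'^2 + E''^2)
= sqrt(15.96^2 + 0.2^2)
= sqrt(254.7216 + 0.0400)
= 15.961 MPa

15.961 MPa


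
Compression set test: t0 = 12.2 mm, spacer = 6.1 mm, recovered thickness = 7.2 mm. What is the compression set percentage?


CS = (t0 - recovered) / (t0 - ts) * 100
= (12.2 - 7.2) / (12.2 - 6.1) * 100
= 5.0 / 6.1 * 100
= 82.0%

82.0%


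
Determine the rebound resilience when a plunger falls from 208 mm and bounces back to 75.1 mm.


Resilience = h_rebound / h_drop * 100
= 75.1 / 208 * 100
= 36.1%

36.1%


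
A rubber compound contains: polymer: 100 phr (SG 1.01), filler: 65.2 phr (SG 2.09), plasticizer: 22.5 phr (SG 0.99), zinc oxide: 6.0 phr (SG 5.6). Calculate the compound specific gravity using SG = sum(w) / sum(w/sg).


Sum of weights = 193.7
Volume contributions:
  polymer: 100/1.01 = 99.0099
  filler: 65.2/2.09 = 31.1962
  plasticizer: 22.5/0.99 = 22.7273
  zinc oxide: 6.0/5.6 = 1.0714
Sum of volumes = 154.0048
SG = 193.7 / 154.0048 = 1.258

SG = 1.258


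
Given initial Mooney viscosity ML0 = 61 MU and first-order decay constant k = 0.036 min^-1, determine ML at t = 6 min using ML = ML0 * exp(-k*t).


ML = ML0 * exp(-k * t)
ML = 61 * exp(-0.036 * 6)
ML = 61 * 0.8057
ML = 49.15 MU

49.15 MU


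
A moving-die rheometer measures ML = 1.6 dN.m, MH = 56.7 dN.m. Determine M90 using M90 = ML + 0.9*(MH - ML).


M90 = ML + 0.9 * (MH - ML)
M90 = 1.6 + 0.9 * (56.7 - 1.6)
M90 = 1.6 + 0.9 * 55.1
M90 = 51.19 dN.m

51.19 dN.m


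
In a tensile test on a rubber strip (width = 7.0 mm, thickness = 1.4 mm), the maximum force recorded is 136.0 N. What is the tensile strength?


Area = width * thickness = 7.0 * 1.4 = 9.8 mm^2
TS = force / area = 136.0 / 9.8 = 13.88 MPa

13.88 MPa


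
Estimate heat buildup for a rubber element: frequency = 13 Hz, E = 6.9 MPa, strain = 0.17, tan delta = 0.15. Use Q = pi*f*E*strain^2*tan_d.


Q = pi * f * E * strain^2 * tan_d
= pi * 13 * 6.9 * 0.17^2 * 0.15
= pi * 13 * 6.9 * 0.0289 * 0.15
= 1.2216

Q = 1.2216


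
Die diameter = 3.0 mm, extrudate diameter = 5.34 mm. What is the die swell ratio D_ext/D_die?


Die swell ratio = D_extrudate / D_die
= 5.34 / 3.0
= 1.78

Die swell = 1.78


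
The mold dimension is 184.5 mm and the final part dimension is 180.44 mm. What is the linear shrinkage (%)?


Shrinkage = (mold - part) / mold * 100
= (184.5 - 180.44) / 184.5 * 100
= 4.06 / 184.5 * 100
= 2.2%

2.2%


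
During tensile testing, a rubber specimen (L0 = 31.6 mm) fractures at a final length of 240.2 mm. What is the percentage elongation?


Elongation = (Lf - L0) / L0 * 100
= (240.2 - 31.6) / 31.6 * 100
= 208.6 / 31.6 * 100
= 660.1%

660.1%


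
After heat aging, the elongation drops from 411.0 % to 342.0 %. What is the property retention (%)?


Retention = aged / original * 100
= 342.0 / 411.0 * 100
= 83.2%

83.2%


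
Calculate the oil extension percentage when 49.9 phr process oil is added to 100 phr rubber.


Oil % = oil / (100 + oil) * 100
= 49.9 / (100 + 49.9) * 100
= 49.9 / 149.9 * 100
= 33.29%

33.29%


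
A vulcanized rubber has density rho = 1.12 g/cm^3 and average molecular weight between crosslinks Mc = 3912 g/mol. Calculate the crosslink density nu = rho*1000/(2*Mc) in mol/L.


nu = rho * 1000 / (2 * Mc)
nu = 1.12 * 1000 / (2 * 3912)
nu = 1120.0 / 7824
nu = 0.1431 mol/L

0.1431 mol/L


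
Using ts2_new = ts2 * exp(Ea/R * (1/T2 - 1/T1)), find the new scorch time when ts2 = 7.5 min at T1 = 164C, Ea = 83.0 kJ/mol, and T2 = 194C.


Convert temperatures: T1 = 164 + 273.15 = 437.15 K, T2 = 194 + 273.15 = 467.15 K
ts2_new = 7.5 * exp(83000 / 8.314 * (1/467.15 - 1/437.15))
1/T2 - 1/T1 = -1.4690e-04
ts2_new = 1.73 min

1.73 min


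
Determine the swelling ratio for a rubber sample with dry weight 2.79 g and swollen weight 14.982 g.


Q = W_swollen / W_dry
Q = 14.982 / 2.79
Q = 5.37

Q = 5.37


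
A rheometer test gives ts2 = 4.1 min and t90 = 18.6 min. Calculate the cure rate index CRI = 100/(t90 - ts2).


CRI = 100 / (t90 - ts2)
= 100 / (18.6 - 4.1)
= 100 / 14.5
= 6.9 min^-1

6.9 min^-1


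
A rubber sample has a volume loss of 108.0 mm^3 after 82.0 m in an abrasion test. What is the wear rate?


Rate = volume_loss / distance
= 108.0 / 82.0
= 1.317 mm^3/m

1.317 mm^3/m


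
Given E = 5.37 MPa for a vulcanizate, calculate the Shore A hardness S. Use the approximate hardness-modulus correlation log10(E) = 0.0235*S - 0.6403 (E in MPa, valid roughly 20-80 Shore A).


log10(E) = 0.0235*S - 0.6403  =>  S = (log10(E) + 0.6403) / 0.0235
log10(5.37) = 0.729974
S = (0.729974 + 0.6403) / 0.0235 = 1.370274 / 0.0235
S = 58.3

Shore A = 58.3


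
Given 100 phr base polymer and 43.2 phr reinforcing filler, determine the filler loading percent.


Filler % = filler / (rubber + filler) * 100
= 43.2 / (100 + 43.2) * 100
= 43.2 / 143.2 * 100
= 30.17%

30.17%


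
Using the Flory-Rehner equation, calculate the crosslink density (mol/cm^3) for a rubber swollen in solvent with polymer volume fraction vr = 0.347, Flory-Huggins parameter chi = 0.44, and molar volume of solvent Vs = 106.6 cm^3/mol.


ln(1 - vr) = ln(1 - 0.347) = -0.4262
Numerator = -((-0.4262) + 0.347 + 0.44 * 0.347^2) = 0.0262
Denominator = 106.6 * (0.347^(1/3) - 0.347/2) = 56.4138
nu = 0.0262 / 56.4138 = 4.6439e-04 mol/cm^3

4.6439e-04 mol/cm^3


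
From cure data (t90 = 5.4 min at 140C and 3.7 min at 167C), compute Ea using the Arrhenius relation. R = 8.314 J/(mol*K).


T1 = 413.15 K, T2 = 440.15 K
1/T1 - 1/T2 = 1.4848e-04
ln(t1/t2) = ln(5.4/3.7) = 0.3781
Ea = 8.314 * 0.3781 / 1.4848e-04 = 21170.0798 J/mol
Ea = 21.17 kJ/mol

21.17 kJ/mol


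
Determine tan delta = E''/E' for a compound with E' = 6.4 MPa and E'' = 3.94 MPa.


tan delta = E'' / E'
= 3.94 / 6.4
= 0.6156

tan delta = 0.6156


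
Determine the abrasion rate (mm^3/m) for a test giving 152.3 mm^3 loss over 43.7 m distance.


Rate = volume_loss / distance
= 152.3 / 43.7
= 3.485 mm^3/m

3.485 mm^3/m


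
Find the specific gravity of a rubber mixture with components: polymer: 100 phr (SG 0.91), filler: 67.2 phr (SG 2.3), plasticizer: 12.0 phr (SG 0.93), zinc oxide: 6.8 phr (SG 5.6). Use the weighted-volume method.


Sum of weights = 186.0
Volume contributions:
  polymer: 100/0.91 = 109.8901
  filler: 67.2/2.3 = 29.2174
  plasticizer: 12.0/0.93 = 12.9032
  zinc oxide: 6.8/5.6 = 1.2143
Sum of volumes = 153.2250
SG = 186.0 / 153.2250 = 1.214

SG = 1.214


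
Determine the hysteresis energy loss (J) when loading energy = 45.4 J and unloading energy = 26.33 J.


Hysteresis loss = loading - unloading
= 45.4 - 26.33
= 19.07 J

19.07 J


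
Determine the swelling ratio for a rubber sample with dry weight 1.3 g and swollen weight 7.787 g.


Q = W_swollen / W_dry
Q = 7.787 / 1.3
Q = 5.99

Q = 5.99


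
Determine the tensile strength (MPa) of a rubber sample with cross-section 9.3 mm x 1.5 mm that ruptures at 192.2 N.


Area = width * thickness = 9.3 * 1.5 = 13.95 mm^2
TS = force / area = 192.2 / 13.95 = 13.78 MPa

13.78 MPa


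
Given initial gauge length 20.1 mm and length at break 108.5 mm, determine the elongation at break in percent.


Elongation = (Lf - L0) / L0 * 100
= (108.5 - 20.1) / 20.1 * 100
= 88.4 / 20.1 * 100
= 439.8%

439.8%


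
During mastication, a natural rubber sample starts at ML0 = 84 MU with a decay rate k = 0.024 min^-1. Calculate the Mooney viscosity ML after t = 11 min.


ML = ML0 * exp(-k * t)
ML = 84 * exp(-0.024 * 11)
ML = 84 * 0.7680
ML = 64.51 MU

64.51 MU


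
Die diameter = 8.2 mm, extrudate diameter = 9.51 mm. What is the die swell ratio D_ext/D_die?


Die swell ratio = D_extrudate / D_die
= 9.51 / 8.2
= 1.16

Die swell = 1.16


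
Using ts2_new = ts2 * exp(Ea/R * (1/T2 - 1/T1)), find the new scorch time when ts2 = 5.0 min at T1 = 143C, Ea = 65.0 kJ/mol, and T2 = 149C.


Convert temperatures: T1 = 143 + 273.15 = 416.15 K, T2 = 149 + 273.15 = 422.15 K
ts2_new = 5.0 * exp(65000 / 8.314 * (1/422.15 - 1/416.15))
1/T2 - 1/T1 = -3.4153e-05
ts2_new = 3.83 min

3.83 min


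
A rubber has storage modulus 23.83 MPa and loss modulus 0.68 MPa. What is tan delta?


tan delta = E'' / E'
= 0.68 / 23.83
= 0.0285

tan delta = 0.0285


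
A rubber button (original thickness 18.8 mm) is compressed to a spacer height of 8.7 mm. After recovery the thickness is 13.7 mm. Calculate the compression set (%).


CS = (t0 - recovered) / (t0 - ts) * 100
= (18.8 - 13.7) / (18.8 - 8.7) * 100
= 5.1 / 10.1 * 100
= 50.5%

50.5%


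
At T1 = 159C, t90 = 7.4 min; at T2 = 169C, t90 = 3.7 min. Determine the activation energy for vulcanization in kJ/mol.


T1 = 432.15 K, T2 = 442.15 K
1/T1 - 1/T2 = 5.2335e-05
ln(t1/t2) = ln(7.4/3.7) = 0.6931
Ea = 8.314 * 0.6931 / 5.2335e-05 = 110113.2619 J/mol
Ea = 110.11 kJ/mol

110.11 kJ/mol


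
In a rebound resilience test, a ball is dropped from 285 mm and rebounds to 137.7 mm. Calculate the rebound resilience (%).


Resilience = h_rebound / h_drop * 100
= 137.7 / 285 * 100
= 48.3%

48.3%


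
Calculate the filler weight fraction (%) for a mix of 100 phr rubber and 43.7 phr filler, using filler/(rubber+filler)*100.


Filler % = filler / (rubber + filler) * 100
= 43.7 / (100 + 43.7) * 100
= 43.7 / 143.7 * 100
= 30.41%

30.41%


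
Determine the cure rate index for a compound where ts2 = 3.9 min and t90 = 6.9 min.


CRI = 100 / (t90 - ts2)
= 100 / (6.9 - 3.9)
= 100 / 3.0
= 33.33 min^-1

33.33 min^-1


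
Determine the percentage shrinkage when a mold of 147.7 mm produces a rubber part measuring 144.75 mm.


Shrinkage = (mold - part) / mold * 100
= (147.7 - 144.75) / 147.7 * 100
= 2.95 / 147.7 * 100
= 2.0%

2.0%


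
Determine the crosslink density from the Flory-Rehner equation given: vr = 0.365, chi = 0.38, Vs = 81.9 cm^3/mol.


ln(1 - vr) = ln(1 - 0.365) = -0.4541
Numerator = -((-0.4541) + 0.365 + 0.38 * 0.365^2) = 0.0385
Denominator = 81.9 * (0.365^(1/3) - 0.365/2) = 43.5837
nu = 0.0385 / 43.5837 = 8.8347e-04 mol/cm^3

8.8347e-04 mol/cm^3


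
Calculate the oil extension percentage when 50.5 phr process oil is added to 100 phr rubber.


Oil % = oil / (100 + oil) * 100
= 50.5 / (100 + 50.5) * 100
= 50.5 / 150.5 * 100
= 33.55%

33.55%


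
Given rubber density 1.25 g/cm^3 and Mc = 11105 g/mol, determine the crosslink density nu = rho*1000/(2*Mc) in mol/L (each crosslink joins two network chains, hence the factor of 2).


nu = rho * 1000 / (2 * Mc)
nu = 1.25 * 1000 / (2 * 11105)
nu = 1250.0 / 22210
nu = 0.0563 mol/L

0.0563 mol/L


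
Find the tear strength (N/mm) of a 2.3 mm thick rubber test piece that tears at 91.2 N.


Tear strength = force / thickness
= 91.2 / 2.3
= 39.65 N/mm

39.65 N/mm


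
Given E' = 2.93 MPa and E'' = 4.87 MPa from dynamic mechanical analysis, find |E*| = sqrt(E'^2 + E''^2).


|E*| = sqrt(E'^2 + E''^2)
= sqrt(2.93^2 + 4.87^2)
= sqrt(8.5849 + 23.7169)
= 5.683 MPa

5.683 MPa


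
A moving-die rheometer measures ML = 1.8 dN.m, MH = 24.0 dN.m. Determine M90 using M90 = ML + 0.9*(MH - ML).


M90 = ML + 0.9 * (MH - ML)
M90 = 1.8 + 0.9 * (24.0 - 1.8)
M90 = 1.8 + 0.9 * 22.2
M90 = 21.78 dN.m

21.78 dN.m


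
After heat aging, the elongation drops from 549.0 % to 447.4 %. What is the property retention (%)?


Retention = aged / original * 100
= 447.4 / 549.0 * 100
= 81.5%

81.5%


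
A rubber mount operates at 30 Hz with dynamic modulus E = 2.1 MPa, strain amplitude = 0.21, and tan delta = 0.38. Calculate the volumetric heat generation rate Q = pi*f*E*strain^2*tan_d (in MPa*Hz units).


Q = pi * f * E * strain^2 * tan_d
= pi * 30 * 2.1 * 0.21^2 * 0.38
= pi * 30 * 2.1 * 0.0441 * 0.38
= 3.3167

Q = 3.3167


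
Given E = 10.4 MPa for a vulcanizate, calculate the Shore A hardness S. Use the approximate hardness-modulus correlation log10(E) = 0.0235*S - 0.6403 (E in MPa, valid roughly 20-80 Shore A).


log10(E) = 0.0235*S - 0.6403  =>  S = (log10(E) + 0.6403) / 0.0235
log10(10.4) = 1.017033
S = (1.017033 + 0.6403) / 0.0235 = 1.657333 / 0.0235
S = 70.5

Shore A = 70.5


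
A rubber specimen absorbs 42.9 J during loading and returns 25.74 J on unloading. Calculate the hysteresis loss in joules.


Hysteresis loss = loading - unloading
= 42.9 - 25.74
= 17.16 J

17.16 J


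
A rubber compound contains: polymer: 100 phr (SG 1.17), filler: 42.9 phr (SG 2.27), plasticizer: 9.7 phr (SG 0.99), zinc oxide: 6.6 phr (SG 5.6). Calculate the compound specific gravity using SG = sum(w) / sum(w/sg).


Sum of weights = 159.2
Volume contributions:
  polymer: 100/1.17 = 85.4701
  filler: 42.9/2.27 = 18.8987
  plasticizer: 9.7/0.99 = 9.7980
  zinc oxide: 6.6/5.6 = 1.1786
Sum of volumes = 115.3453
SG = 159.2 / 115.3453 = 1.38

SG = 1.38


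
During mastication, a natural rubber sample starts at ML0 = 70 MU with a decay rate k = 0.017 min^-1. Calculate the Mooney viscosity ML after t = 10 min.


ML = ML0 * exp(-k * t)
ML = 70 * exp(-0.017 * 10)
ML = 70 * 0.8437
ML = 59.06 MU

59.06 MU


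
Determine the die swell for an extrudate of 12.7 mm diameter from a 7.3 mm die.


Die swell ratio = D_extrudate / D_die
= 12.7 / 7.3
= 1.74

Die swell = 1.74


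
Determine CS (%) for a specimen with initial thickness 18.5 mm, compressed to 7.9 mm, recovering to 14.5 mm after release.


CS = (t0 - recovered) / (t0 - ts) * 100
= (18.5 - 14.5) / (18.5 - 7.9) * 100
= 4.0 / 10.6 * 100
= 37.7%

37.7%


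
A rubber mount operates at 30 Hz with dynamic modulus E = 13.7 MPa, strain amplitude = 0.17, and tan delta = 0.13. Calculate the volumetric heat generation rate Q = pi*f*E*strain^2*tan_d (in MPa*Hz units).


Q = pi * f * E * strain^2 * tan_d
= pi * 30 * 13.7 * 0.17^2 * 0.13
= pi * 30 * 13.7 * 0.0289 * 0.13
= 4.8510

Q = 4.8510


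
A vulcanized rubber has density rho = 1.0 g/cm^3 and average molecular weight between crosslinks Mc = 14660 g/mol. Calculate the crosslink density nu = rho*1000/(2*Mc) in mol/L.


nu = rho * 1000 / (2 * Mc)
nu = 1.0 * 1000 / (2 * 14660)
nu = 1000.0 / 29320
nu = 0.0341 mol/L

0.0341 mol/L


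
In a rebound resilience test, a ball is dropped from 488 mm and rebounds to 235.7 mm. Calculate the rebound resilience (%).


Resilience = h_rebound / h_drop * 100
= 235.7 / 488 * 100
= 48.3%

48.3%


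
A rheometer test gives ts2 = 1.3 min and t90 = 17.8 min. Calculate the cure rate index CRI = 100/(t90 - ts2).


CRI = 100 / (t90 - ts2)
= 100 / (17.8 - 1.3)
= 100 / 16.5
= 6.06 min^-1

6.06 min^-1


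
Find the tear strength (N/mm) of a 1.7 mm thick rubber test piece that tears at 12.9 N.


Tear strength = force / thickness
= 12.9 / 1.7
= 7.59 N/mm

7.59 N/mm


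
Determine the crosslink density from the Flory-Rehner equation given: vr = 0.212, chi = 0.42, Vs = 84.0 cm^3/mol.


ln(1 - vr) = ln(1 - 0.212) = -0.2383
Numerator = -((-0.2383) + 0.212 + 0.42 * 0.212^2) = 0.0074
Denominator = 84.0 * (0.212^(1/3) - 0.212/2) = 41.1829
nu = 0.0074 / 41.1829 = 1.7922e-04 mol/cm^3

1.7922e-04 mol/cm^3


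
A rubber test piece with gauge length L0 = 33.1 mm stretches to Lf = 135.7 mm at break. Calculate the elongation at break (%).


Elongation = (Lf - L0) / L0 * 100
= (135.7 - 33.1) / 33.1 * 100
= 102.6 / 33.1 * 100
= 310.0%

310.0%


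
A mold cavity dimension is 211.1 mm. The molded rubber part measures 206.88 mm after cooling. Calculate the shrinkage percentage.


Shrinkage = (mold - part) / mold * 100
= (211.1 - 206.88) / 211.1 * 100
= 4.22 / 211.1 * 100
= 2.0%

2.0%


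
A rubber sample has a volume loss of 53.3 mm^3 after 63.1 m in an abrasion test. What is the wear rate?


Rate = volume_loss / distance
= 53.3 / 63.1
= 0.845 mm^3/m

0.845 mm^3/m


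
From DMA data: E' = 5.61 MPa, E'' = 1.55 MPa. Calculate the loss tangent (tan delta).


tan delta = E'' / E'
= 1.55 / 5.61
= 0.2763

tan delta = 0.2763


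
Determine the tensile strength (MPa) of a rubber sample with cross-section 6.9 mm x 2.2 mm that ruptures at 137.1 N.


Area = width * thickness = 6.9 * 2.2 = 15.18 mm^2
TS = force / area = 137.1 / 15.18 = 9.03 MPa

9.03 MPa


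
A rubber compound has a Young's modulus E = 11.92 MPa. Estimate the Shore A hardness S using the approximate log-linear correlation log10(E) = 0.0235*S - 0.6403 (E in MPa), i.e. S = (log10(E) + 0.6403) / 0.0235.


log10(E) = 0.0235*S - 0.6403  =>  S = (log10(E) + 0.6403) / 0.0235
log10(11.92) = 1.076276
S = (1.076276 + 0.6403) / 0.0235 = 1.716576 / 0.0235
S = 73.0

Shore A = 73.0


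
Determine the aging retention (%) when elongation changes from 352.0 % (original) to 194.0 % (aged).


Retention = aged / original * 100
= 194.0 / 352.0 * 100
= 55.1%

55.1%


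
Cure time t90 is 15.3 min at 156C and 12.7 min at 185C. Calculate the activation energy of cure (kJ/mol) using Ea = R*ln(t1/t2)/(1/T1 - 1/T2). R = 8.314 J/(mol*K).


T1 = 429.15 K, T2 = 458.15 K
1/T1 - 1/T2 = 1.4750e-04
ln(t1/t2) = ln(15.3/12.7) = 0.1863
Ea = 8.314 * 0.1863 / 1.4750e-04 = 10498.4953 J/mol
Ea = 10.5 kJ/mol

10.5 kJ/mol


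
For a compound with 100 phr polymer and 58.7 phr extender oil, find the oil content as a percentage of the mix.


Oil % = oil / (100 + oil) * 100
= 58.7 / (100 + 58.7) * 100
= 58.7 / 158.7 * 100
= 36.99%

36.99%


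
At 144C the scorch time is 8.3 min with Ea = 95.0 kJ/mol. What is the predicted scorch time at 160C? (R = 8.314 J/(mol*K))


Convert temperatures: T1 = 144 + 273.15 = 417.15 K, T2 = 160 + 273.15 = 433.15 K
ts2_new = 8.3 * exp(95000 / 8.314 * (1/433.15 - 1/417.15))
1/T2 - 1/T1 = -8.8550e-05
ts2_new = 3.02 min

3.02 min


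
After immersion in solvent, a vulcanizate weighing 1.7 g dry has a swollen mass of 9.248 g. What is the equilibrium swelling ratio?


Q = W_swollen / W_dry
Q = 9.248 / 1.7
Q = 5.44

Q = 5.44


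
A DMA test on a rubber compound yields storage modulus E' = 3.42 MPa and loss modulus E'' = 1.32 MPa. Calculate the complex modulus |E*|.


|E*| = sqrt(E'^2 + E''^2)
= sqrt(3.42^2 + 1.32^2)
= sqrt(11.6964 + 1.7424)
= 3.666 MPa

3.666 MPa


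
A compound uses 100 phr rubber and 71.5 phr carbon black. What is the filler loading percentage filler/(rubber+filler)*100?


Filler % = filler / (rubber + filler) * 100
= 71.5 / (100 + 71.5) * 100
= 71.5 / 171.5 * 100
= 41.69%

41.69%


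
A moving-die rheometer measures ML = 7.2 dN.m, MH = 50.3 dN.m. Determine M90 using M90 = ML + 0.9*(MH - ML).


M90 = ML + 0.9 * (MH - ML)
M90 = 7.2 + 0.9 * (50.3 - 7.2)
M90 = 7.2 + 0.9 * 43.1
M90 = 45.99 dN.m

45.99 dN.m


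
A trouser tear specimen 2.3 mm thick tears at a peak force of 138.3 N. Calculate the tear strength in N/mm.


Tear strength = force / thickness
= 138.3 / 2.3
= 60.13 N/mm

60.13 N/mm


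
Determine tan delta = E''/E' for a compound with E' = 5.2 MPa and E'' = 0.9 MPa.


tan delta = E'' / E'
= 0.9 / 5.2
= 0.1731

tan delta = 0.1731


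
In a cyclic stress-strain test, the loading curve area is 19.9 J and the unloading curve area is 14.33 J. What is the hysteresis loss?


Hysteresis loss = loading - unloading
= 19.9 - 14.33
= 5.57 J

5.57 J


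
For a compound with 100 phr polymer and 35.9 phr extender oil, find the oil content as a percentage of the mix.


Oil % = oil / (100 + oil) * 100
= 35.9 / (100 + 35.9) * 100
= 35.9 / 135.9 * 100
= 26.42%

26.42%


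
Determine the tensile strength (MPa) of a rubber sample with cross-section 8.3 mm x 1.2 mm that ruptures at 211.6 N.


Area = width * thickness = 8.3 * 1.2 = 9.96 mm^2
TS = force / area = 211.6 / 9.96 = 21.24 MPa

21.24 MPa


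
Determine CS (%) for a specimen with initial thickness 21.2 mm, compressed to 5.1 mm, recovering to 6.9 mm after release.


CS = (t0 - recovered) / (t0 - ts) * 100
= (21.2 - 6.9) / (21.2 - 5.1) * 100
= 14.3 / 16.1 * 100
= 88.8%

88.8%


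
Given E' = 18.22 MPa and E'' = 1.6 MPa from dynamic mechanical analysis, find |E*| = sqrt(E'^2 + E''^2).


|E*| = sqrt(E'^2 + E''^2)
= sqrt(18.22^2 + 1.6^2)
= sqrt(331.9684 + 2.5600)
= 18.29 MPa

18.29 MPa


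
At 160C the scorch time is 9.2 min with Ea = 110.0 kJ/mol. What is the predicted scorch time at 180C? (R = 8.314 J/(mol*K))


Convert temperatures: T1 = 160 + 273.15 = 433.15 K, T2 = 180 + 273.15 = 453.15 K
ts2_new = 9.2 * exp(110000 / 8.314 * (1/453.15 - 1/433.15))
1/T2 - 1/T1 = -1.0189e-04
ts2_new = 2.39 min

2.39 min


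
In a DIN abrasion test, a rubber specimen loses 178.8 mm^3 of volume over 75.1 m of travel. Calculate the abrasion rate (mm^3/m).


Rate = volume_loss / distance
= 178.8 / 75.1
= 2.381 mm^3/m

2.381 mm^3/m


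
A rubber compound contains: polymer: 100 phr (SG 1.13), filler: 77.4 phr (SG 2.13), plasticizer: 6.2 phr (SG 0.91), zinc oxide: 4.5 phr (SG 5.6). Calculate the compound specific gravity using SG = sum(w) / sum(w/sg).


Sum of weights = 188.1
Volume contributions:
  polymer: 100/1.13 = 88.4956
  filler: 77.4/2.13 = 36.3380
  plasticizer: 6.2/0.91 = 6.8132
  zinc oxide: 4.5/5.6 = 0.8036
Sum of volumes = 132.4504
SG = 188.1 / 132.4504 = 1.42

SG = 1.42


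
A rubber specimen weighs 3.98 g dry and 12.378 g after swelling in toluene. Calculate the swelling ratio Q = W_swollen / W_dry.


Q = W_swollen / W_dry
Q = 12.378 / 3.98
Q = 3.11

Q = 3.11


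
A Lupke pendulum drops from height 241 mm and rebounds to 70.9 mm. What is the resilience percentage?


Resilience = h_rebound / h_drop * 100
= 70.9 / 241 * 100
= 29.4%

29.4%


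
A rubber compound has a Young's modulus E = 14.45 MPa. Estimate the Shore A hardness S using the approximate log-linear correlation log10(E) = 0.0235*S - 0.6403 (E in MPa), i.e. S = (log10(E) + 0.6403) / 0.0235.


log10(E) = 0.0235*S - 0.6403  =>  S = (log10(E) + 0.6403) / 0.0235
log10(14.45) = 1.159868
S = (1.159868 + 0.6403) / 0.0235 = 1.800168 / 0.0235
S = 76.6

Shore A = 76.6


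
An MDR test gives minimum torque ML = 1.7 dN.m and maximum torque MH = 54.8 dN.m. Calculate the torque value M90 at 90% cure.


M90 = ML + 0.9 * (MH - ML)
M90 = 1.7 + 0.9 * (54.8 - 1.7)
M90 = 1.7 + 0.9 * 53.1
M90 = 49.49 dN.m

49.49 dN.m


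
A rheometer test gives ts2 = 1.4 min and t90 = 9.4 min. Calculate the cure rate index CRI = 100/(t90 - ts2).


CRI = 100 / (t90 - ts2)
= 100 / (9.4 - 1.4)
= 100 / 8.0
= 12.5 min^-1

12.5 min^-1


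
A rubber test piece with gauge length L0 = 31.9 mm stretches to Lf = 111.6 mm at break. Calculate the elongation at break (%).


Elongation = (Lf - L0) / L0 * 100
= (111.6 - 31.9) / 31.9 * 100
= 79.7 / 31.9 * 100
= 249.8%

249.8%


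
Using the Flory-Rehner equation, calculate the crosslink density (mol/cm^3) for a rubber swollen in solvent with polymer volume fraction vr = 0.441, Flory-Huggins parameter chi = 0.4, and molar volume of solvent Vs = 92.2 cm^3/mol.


ln(1 - vr) = ln(1 - 0.441) = -0.5816
Numerator = -((-0.5816) + 0.441 + 0.4 * 0.441^2) = 0.0628
Denominator = 92.2 * (0.441^(1/3) - 0.441/2) = 49.8494
nu = 0.0628 / 49.8494 = 0.0013 mol/cm^3

0.0013 mol/cm^3


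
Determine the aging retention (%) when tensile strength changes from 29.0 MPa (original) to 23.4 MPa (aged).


Retention = aged / original * 100
= 23.4 / 29.0 * 100
= 80.7%

80.7%


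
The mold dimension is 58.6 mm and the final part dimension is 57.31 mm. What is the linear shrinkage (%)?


Shrinkage = (mold - part) / mold * 100
= (58.6 - 57.31) / 58.6 * 100
= 1.29 / 58.6 * 100
= 2.2%

2.2%


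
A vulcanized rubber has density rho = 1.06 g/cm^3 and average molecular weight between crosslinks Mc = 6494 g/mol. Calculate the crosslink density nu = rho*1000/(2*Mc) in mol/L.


nu = rho * 1000 / (2 * Mc)
nu = 1.06 * 1000 / (2 * 6494)
nu = 1060.0 / 12988
nu = 0.0816 mol/L

0.0816 mol/L


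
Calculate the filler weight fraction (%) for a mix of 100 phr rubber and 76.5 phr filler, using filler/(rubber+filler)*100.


Filler % = filler / (rubber + filler) * 100
= 76.5 / (100 + 76.5) * 100
= 76.5 / 176.5 * 100
= 43.34%

43.34%


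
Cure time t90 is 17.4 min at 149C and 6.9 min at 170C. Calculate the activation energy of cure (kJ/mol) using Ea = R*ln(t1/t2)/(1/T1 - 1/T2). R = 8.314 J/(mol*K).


T1 = 422.15 K, T2 = 443.15 K
1/T1 - 1/T2 = 1.1225e-04
ln(t1/t2) = ln(17.4/6.9) = 0.9249
Ea = 8.314 * 0.9249 / 1.1225e-04 = 68505.5825 J/mol
Ea = 68.51 kJ/mol

68.51 kJ/mol


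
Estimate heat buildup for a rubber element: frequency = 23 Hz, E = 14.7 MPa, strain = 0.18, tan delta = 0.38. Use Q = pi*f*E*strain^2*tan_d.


Q = pi * f * E * strain^2 * tan_d
= pi * 23 * 14.7 * 0.18^2 * 0.38
= pi * 23 * 14.7 * 0.0324 * 0.38
= 13.0775

Q = 13.0775


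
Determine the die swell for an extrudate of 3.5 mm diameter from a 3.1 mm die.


Die swell ratio = D_extrudate / D_die
= 3.5 / 3.1
= 1.129

Die swell = 1.129


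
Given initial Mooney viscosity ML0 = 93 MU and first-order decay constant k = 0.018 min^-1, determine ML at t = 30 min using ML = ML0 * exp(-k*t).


ML = ML0 * exp(-k * t)
ML = 93 * exp(-0.018 * 30)
ML = 93 * 0.5827
ML = 54.2 MU

54.2 MU


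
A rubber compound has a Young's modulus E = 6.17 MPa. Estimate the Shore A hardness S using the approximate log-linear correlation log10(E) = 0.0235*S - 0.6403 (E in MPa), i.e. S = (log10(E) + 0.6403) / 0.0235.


log10(E) = 0.0235*S - 0.6403  =>  S = (log10(E) + 0.6403) / 0.0235
log10(6.17) = 0.790285
S = (0.790285 + 0.6403) / 0.0235 = 1.430585 / 0.0235
S = 60.9

Shore A = 60.9


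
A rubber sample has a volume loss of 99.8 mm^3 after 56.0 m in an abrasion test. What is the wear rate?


Rate = volume_loss / distance
= 99.8 / 56.0
= 1.782 mm^3/m

1.782 mm^3/m


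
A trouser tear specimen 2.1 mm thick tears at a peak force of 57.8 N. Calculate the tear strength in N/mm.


Tear strength = force / thickness
= 57.8 / 2.1
= 27.52 N/mm

27.52 N/mm


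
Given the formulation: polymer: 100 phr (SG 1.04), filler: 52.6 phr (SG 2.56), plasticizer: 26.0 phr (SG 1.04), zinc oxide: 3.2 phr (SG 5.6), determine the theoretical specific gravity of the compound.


Sum of weights = 181.8
Volume contributions:
  polymer: 100/1.04 = 96.1538
  filler: 52.6/2.56 = 20.5469
  plasticizer: 26.0/1.04 = 25.0000
  zinc oxide: 3.2/5.6 = 0.5714
Sum of volumes = 142.2721
SG = 181.8 / 142.2721 = 1.278

SG = 1.278


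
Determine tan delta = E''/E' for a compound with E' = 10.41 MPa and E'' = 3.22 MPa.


tan delta = E'' / E'
= 3.22 / 10.41
= 0.3093

tan delta = 0.3093


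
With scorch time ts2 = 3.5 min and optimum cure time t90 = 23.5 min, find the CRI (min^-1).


CRI = 100 / (t90 - ts2)
= 100 / (23.5 - 3.5)
= 100 / 20.0
= 5.0 min^-1

5.0 min^-1


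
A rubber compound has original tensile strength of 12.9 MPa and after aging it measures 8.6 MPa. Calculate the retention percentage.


Retention = aged / original * 100
= 8.6 / 12.9 * 100
= 66.7%

66.7%
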